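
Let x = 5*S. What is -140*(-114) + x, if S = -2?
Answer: 15950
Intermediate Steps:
x = -10 (x = 5*(-2) = -10)
-140*(-114) + x = -140*(-114) - 10 = 15960 - 10 = 15950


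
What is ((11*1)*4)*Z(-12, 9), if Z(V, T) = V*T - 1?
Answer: -4796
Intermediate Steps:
Z(V, T) = -1 + T*V (Z(V, T) = T*V - 1 = -1 + T*V)
((11*1)*4)*Z(-12, 9) = ((11*1)*4)*(-1 + 9*(-12)) = (11*4)*(-1 - 108) = 44*(-109) = -4796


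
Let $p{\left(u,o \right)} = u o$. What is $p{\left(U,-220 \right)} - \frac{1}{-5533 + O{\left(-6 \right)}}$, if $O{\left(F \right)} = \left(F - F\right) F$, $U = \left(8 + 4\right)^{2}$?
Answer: $- \frac{175285439}{5533} \approx -31680.0$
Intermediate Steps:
$U = 144$ ($U = 12^{2} = 144$)
$O{\left(F \right)} = 0$ ($O{\left(F \right)} = 0 F = 0$)
$p{\left(u,o \right)} = o u$
$p{\left(U,-220 \right)} - \frac{1}{-5533 + O{\left(-6 \right)}} = \left(-220\right) 144 - \frac{1}{-5533 + 0} = -31680 - \frac{1}{-5533} = -31680 - - \frac{1}{5533} = -31680 + \frac{1}{5533} = - \frac{175285439}{5533}$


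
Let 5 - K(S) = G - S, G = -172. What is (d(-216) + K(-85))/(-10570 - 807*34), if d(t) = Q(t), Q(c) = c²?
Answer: -11687/9502 ≈ -1.2300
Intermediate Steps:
K(S) = 177 + S (K(S) = 5 - (-172 - S) = 5 + (172 + S) = 177 + S)
d(t) = t²
(d(-216) + K(-85))/(-10570 - 807*34) = ((-216)² + (177 - 85))/(-10570 - 807*34) = (46656 + 92)/(-10570 - 27438) = 46748/(-38008) = 46748*(-1/38008) = -11687/9502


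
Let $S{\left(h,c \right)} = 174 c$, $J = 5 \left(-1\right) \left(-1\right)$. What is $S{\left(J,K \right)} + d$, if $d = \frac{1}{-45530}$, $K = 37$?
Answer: $\frac{293122139}{45530} \approx 6438.0$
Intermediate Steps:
$d = - \frac{1}{45530} \approx -2.1964 \cdot 10^{-5}$
$J = 5$ ($J = \left(-5\right) \left(-1\right) = 5$)
$S{\left(J,K \right)} + d = 174 \cdot 37 - \frac{1}{45530} = 6438 - \frac{1}{45530} = \frac{293122139}{45530}$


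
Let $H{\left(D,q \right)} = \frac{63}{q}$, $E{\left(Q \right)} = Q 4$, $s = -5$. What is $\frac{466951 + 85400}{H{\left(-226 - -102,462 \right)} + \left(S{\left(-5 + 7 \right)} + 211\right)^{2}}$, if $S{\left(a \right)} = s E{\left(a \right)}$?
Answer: $\frac{4050574}{214435} \approx 18.89$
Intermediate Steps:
$E{\left(Q \right)} = 4 Q$
$S{\left(a \right)} = - 20 a$ ($S{\left(a \right)} = - 5 \cdot 4 a = - 20 a$)
$\frac{466951 + 85400}{H{\left(-226 - -102,462 \right)} + \left(S{\left(-5 + 7 \right)} + 211\right)^{2}} = \frac{466951 + 85400}{\frac{63}{462} + \left(- 20 \left(-5 + 7\right) + 211\right)^{2}} = \frac{552351}{63 \cdot \frac{1}{462} + \left(\left(-20\right) 2 + 211\right)^{2}} = \frac{552351}{\frac{3}{22} + \left(-40 + 211\right)^{2}} = \frac{552351}{\frac{3}{22} + 171^{2}} = \frac{552351}{\frac{3}{22} + 29241} = \frac{552351}{\frac{643305}{22}} = 552351 \cdot \frac{22}{643305} = \frac{4050574}{214435}$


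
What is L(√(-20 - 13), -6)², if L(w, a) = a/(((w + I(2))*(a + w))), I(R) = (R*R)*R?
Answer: 36/(81 - 2*I*√33)² ≈ 0.0051666 + 0.0014958*I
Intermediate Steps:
I(R) = R³ (I(R) = R²*R = R³)
L(w, a) = a/((8 + w)*(a + w)) (L(w, a) = a/(((w + 2³)*(a + w))) = a/(((w + 8)*(a + w))) = a/(((8 + w)*(a + w))) = a*(1/((8 + w)*(a + w))) = a/((8 + w)*(a + w)))
L(√(-20 - 13), -6)² = (-6/((√(-20 - 13))² + 8*(-6) + 8*√(-20 - 13) - 6*√(-20 - 13)))² = (-6/((√(-33))² - 48 + 8*√(-33) - 6*I*√33))² = (-6/((I*√33)² - 48 + 8*(I*√33) - 6*I*√33))² = (-6/(-33 - 48 + 8*I*√33 - 6*I*√33))² = (-6/(-81 + 2*I*√33))² = 36/(-81 + 2*I*√33)²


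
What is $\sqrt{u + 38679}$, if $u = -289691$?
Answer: $2 i \sqrt{62753} \approx 501.01 i$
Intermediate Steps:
$\sqrt{u + 38679} = \sqrt{-289691 + 38679} = \sqrt{-251012} = 2 i \sqrt{62753}$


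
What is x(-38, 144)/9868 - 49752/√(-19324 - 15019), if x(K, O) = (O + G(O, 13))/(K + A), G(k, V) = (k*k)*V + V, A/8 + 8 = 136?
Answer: 269725/9729848 + 49752*I*√34343/34343 ≈ 0.027721 + 268.47*I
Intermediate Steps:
A = 1024 (A = -64 + 8*136 = -64 + 1088 = 1024)
G(k, V) = V + V*k² (G(k, V) = k²*V + V = V*k² + V = V + V*k²)
x(K, O) = (13 + O + 13*O²)/(1024 + K) (x(K, O) = (O + 13*(1 + O²))/(K + 1024) = (O + (13 + 13*O²))/(1024 + K) = (13 + O + 13*O²)/(1024 + K))
x(-38, 144)/9868 - 49752/√(-19324 - 15019) = ((13 + 144 + 13*144²)/(1024 - 38))/9868 - 49752/√(-19324 - 15019) = ((13 + 144 + 13*20736)/986)*(1/9868) - 49752*(-I*√34343/34343) = ((13 + 144 + 269568)/986)*(1/9868) - 49752*(-I*√34343/34343) = ((1/986)*269725)*(1/9868) - (-49752)*I*√34343/34343 = (269725/986)*(1/9868) + 49752*I*√34343/34343 = 269725/9729848 + 49752*I*√34343/34343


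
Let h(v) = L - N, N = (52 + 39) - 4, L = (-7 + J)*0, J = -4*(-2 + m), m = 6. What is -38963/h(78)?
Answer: 38963/87 ≈ 447.85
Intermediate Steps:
J = -16 (J = -4*(-2 + 6) = -4*4 = -16)
L = 0 (L = (-7 - 16)*0 = -23*0 = 0)
N = 87 (N = 91 - 4 = 87)
h(v) = -87 (h(v) = 0 - 1*87 = 0 - 87 = -87)
-38963/h(78) = -38963/(-87) = -38963*(-1/87) = 38963/87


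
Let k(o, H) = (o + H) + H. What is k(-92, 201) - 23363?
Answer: -23053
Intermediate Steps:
k(o, H) = o + 2*H (k(o, H) = (H + o) + H = o + 2*H)
k(-92, 201) - 23363 = (-92 + 2*201) - 23363 = (-92 + 402) - 23363 = 310 - 23363 = -23053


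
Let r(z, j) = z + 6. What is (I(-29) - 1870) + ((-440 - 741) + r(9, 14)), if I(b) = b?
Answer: -3065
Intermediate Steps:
r(z, j) = 6 + z
(I(-29) - 1870) + ((-440 - 741) + r(9, 14)) = (-29 - 1870) + ((-440 - 741) + (6 + 9)) = -1899 + (-1181 + 15) = -1899 - 1166 = -3065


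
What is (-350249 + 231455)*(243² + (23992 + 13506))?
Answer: -11469204318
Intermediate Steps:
(-350249 + 231455)*(243² + (23992 + 13506)) = -118794*(59049 + 37498) = -118794*96547 = -11469204318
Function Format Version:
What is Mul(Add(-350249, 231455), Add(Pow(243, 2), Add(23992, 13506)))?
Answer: -11469204318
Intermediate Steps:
Mul(Add(-350249, 231455), Add(Pow(243, 2), Add(23992, 13506))) = Mul(-118794, Add(59049, 37498)) = Mul(-118794, 96547) = -11469204318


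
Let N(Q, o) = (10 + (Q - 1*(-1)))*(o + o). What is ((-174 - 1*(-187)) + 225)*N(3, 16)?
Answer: 106624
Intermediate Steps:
N(Q, o) = 2*o*(11 + Q) (N(Q, o) = (10 + (Q + 1))*(2*o) = (10 + (1 + Q))*(2*o) = (11 + Q)*(2*o) = 2*o*(11 + Q))
((-174 - 1*(-187)) + 225)*N(3, 16) = ((-174 - 1*(-187)) + 225)*(2*16*(11 + 3)) = ((-174 + 187) + 225)*(2*16*14) = (13 + 225)*448 = 238*448 = 106624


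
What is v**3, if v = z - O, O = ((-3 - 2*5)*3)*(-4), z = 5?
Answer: -3442951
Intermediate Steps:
O = 156 (O = ((-3 - 10)*3)*(-4) = -13*3*(-4) = -39*(-4) = 156)
v = -151 (v = 5 - 1*156 = 5 - 156 = -151)
v**3 = (-151)**3 = -3442951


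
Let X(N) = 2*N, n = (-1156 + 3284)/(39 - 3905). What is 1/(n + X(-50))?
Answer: -1933/194364 ≈ -0.0099453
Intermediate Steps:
n = -1064/1933 (n = 2128/(-3866) = 2128*(-1/3866) = -1064/1933 ≈ -0.55044)
1/(n + X(-50)) = 1/(-1064/1933 + 2*(-50)) = 1/(-1064/1933 - 100) = 1/(-194364/1933) = -1933/194364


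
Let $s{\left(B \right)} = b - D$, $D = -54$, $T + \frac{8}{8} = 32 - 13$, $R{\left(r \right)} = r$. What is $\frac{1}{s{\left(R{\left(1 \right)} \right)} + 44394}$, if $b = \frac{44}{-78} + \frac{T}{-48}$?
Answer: $\frac{312}{13867483} \approx 2.2499 \cdot 10^{-5}$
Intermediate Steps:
$T = 18$ ($T = -1 + \left(32 - 13\right) = -1 + 19 = 18$)
$b = - \frac{293}{312}$ ($b = \frac{44}{-78} + \frac{18}{-48} = 44 \left(- \frac{1}{78}\right) + 18 \left(- \frac{1}{48}\right) = - \frac{22}{39} - \frac{3}{8} = - \frac{293}{312} \approx -0.9391$)
$s{\left(B \right)} = \frac{16555}{312}$ ($s{\left(B \right)} = - \frac{293}{312} - -54 = - \frac{293}{312} + 54 = \frac{16555}{312}$)
$\frac{1}{s{\left(R{\left(1 \right)} \right)} + 44394} = \frac{1}{\frac{16555}{312} + 44394} = \frac{1}{\frac{13867483}{312}} = \frac{312}{13867483}$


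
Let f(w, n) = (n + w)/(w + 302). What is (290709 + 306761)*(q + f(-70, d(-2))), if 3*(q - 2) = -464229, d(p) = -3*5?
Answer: -10724585603795/116 ≈ -9.2453e+10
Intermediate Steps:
d(p) = -15
q = -154741 (q = 2 + (⅓)*(-464229) = 2 - 154743 = -154741)
f(w, n) = (n + w)/(302 + w)
(290709 + 306761)*(q + f(-70, d(-2))) = (290709 + 306761)*(-154741 + (-15 - 70)/(302 - 70)) = 597470*(-154741 - 85/232) = 597470*(-35899997/232) = -10724585603795/116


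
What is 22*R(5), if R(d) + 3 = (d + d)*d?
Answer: 1034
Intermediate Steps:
R(d) = -3 + 2*d² (R(d) = -3 + (d + d)*d = -3 + (2*d)*d = -3 + 2*d²)
22*R(5) = 22*(-3 + 2*5²) = 22*(-3 + 2*25) = 22*(-3 + 50) = 22*47 = 1034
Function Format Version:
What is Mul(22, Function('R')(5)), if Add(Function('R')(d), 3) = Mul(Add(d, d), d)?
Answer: 1034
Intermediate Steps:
Function('R')(d) = Add(-3, Mul(2, Pow(d, 2))) (Function('R')(d) = Add(-3, Mul(Add(d, d), d)) = Add(-3, Mul(Mul(2, d), d)) = Add(-3, Mul(2, Pow(d, 2))))
Mul(22, Function('R')(5)) = Mul(22, Add(-3, Mul(2, Pow(5, 2)))) = Mul(22, Add(-3, Mul(2, 25))) = Mul(22, Add(-3, 50)) = Mul(22, 47) = 1034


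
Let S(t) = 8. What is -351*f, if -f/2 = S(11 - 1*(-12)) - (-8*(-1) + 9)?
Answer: -6318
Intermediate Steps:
f = 18 (f = -2*(8 - (-8*(-1) + 9)) = -2*(8 - (8 + 9)) = -2*(8 - 1*17) = -2*(8 - 17) = -2*(-9) = 18)
-351*f = -351*18 = -6318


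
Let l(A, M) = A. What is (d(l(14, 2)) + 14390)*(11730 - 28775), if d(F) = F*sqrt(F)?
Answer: -245277550 - 238630*sqrt(14) ≈ -2.4617e+8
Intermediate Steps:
d(F) = F**(3/2)
(d(l(14, 2)) + 14390)*(11730 - 28775) = (14**(3/2) + 14390)*(11730 - 28775) = (14*sqrt(14) + 14390)*(-17045) = (14390 + 14*sqrt(14))*(-17045) = -245277550 - 238630*sqrt(14)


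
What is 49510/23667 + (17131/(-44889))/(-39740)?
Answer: 9813415877553/4691033072180 ≈ 2.0920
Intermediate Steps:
49510/23667 + (17131/(-44889))/(-39740) = 49510*(1/23667) + (17131*(-1/44889))*(-1/39740) = 49510/23667 - 17131/44889*(-1/39740) = 49510/23667 + 17131/1783888860 = 9813415877553/4691033072180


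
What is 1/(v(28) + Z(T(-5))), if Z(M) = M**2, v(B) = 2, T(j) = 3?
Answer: 1/11 ≈ 0.090909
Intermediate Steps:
1/(v(28) + Z(T(-5))) = 1/(2 + 3**2) = 1/(2 + 9) = 1/11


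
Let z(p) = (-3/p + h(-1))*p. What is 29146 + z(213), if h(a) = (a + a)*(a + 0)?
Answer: 29569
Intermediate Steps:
h(a) = 2*a**2 (h(a) = (2*a)*a = 2*a**2)
z(p) = p*(2 - 3/p) (z(p) = (-3/p + 2*(-1)**2)*p = (-3/p + 2*1)*p = (-3/p + 2)*p = (2 - 3/p)*p = p*(2 - 3/p))
29146 + z(213) = 29146 + (-3 + 2*213) = 29146 + (-3 + 426) = 29146 + 423 = 29569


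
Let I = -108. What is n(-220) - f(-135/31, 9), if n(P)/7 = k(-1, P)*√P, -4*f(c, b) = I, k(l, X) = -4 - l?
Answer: -27 - 42*I*√55 ≈ -27.0 - 311.48*I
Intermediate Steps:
f(c, b) = 27 (f(c, b) = -¼*(-108) = 27)
n(P) = -21*√P (n(P) = 7*((-4 - 1*(-1))*√P) = 7*((-4 + 1)*√P) = 7*(-3*√P) = -21*√P)
n(-220) - f(-135/31, 9) = -42*I*√55 - 1*27 = -42*I*√55 - 27 = -27 - 42*I*√55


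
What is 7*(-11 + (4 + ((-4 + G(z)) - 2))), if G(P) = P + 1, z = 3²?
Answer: -21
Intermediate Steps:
z = 9
G(P) = 1 + P
7*(-11 + (4 + ((-4 + G(z)) - 2))) = 7*(-11 + (4 + ((-4 + (1 + 9)) - 2))) = 7*(-11 + (4 + ((-4 + 10) - 2))) = 7*(-11 + (4 + (6 - 2))) = 7*(-11 + (4 + 4)) = 7*(-11 + 8) = 7*(-3) = -21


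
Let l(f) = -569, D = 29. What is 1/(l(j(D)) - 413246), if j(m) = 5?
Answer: -1/413815 ≈ -2.4165e-6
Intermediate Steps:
1/(l(j(D)) - 413246) = 1/(-569 - 413246) = 1/(-413815) = -1/413815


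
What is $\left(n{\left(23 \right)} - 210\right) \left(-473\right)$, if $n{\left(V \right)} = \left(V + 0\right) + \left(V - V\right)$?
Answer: $88451$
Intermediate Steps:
$n{\left(V \right)} = V$ ($n{\left(V \right)} = V + 0 = V$)
$\left(n{\left(23 \right)} - 210\right) \left(-473\right) = \left(23 - 210\right) \left(-473\right) = \left(-187\right) \left(-473\right) = 88451$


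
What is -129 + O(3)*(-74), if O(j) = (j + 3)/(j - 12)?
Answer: -239/3 ≈ -79.667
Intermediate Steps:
O(j) = (3 + j)/(-12 + j)
-129 + O(3)*(-74) = -129 + ((3 + 3)/(-12 + 3))*(-74) = -129 + (6/(-9))*(-74) = -129 - 1/9*6*(-74) = -129 - 2/3*(-74) = -129 + 148/3 = -239/3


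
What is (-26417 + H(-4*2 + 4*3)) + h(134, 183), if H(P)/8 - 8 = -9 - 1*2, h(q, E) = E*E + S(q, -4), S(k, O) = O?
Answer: 7044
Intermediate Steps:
h(q, E) = -4 + E**2 (h(q, E) = E*E - 4 = E**2 - 4 = -4 + E**2)
H(P) = -24 (H(P) = 64 + 8*(-9 - 1*2) = 64 + 8*(-9 - 2) = 64 + 8*(-11) = 64 - 88 = -24)
(-26417 + H(-4*2 + 4*3)) + h(134, 183) = (-26417 - 24) + (-4 + 183**2) = -26441 + (-4 + 33489) = -26441 + 33485 = 7044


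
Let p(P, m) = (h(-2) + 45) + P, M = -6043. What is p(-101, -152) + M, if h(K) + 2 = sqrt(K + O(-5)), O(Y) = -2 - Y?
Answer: -6100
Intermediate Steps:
h(K) = -2 + sqrt(3 + K) (h(K) = -2 + sqrt(K + (-2 - 1*(-5))) = -2 + sqrt(K + (-2 + 5)) = -2 + sqrt(K + 3) = -2 + sqrt(3 + K))
p(P, m) = 44 + P (p(P, m) = ((-2 + sqrt(3 - 2)) + 45) + P = ((-2 + sqrt(1)) + 45) + P = ((-2 + 1) + 45) + P = (-1 + 45) + P = 44 + P)
p(-101, -152) + M = (44 - 101) - 6043 = -57 - 6043 = -6100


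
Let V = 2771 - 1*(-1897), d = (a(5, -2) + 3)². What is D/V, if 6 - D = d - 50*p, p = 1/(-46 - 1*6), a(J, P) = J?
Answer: -511/40456 ≈ -0.012631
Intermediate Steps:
p = -1/52 (p = 1/(-46 - 6) = 1/(-52) = -1/52 ≈ -0.019231)
d = 64 (d = (5 + 3)² = 8² = 64)
D = -1533/26 (D = 6 - (64 - 50*(-1/52)) = 6 - (64 + 25/26) = 6 - 1*1689/26 = 6 - 1689/26 = -1533/26 ≈ -58.962)
V = 4668 (V = 2771 + 1897 = 4668)
D/V = -1533/26/4668 = -1533/26*1/4668 = -511/40456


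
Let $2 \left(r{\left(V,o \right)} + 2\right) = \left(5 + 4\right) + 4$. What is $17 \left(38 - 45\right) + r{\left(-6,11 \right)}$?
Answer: $- \frac{229}{2} \approx -114.5$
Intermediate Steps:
$r{\left(V,o \right)} = \frac{9}{2}$ ($r{\left(V,o \right)} = -2 + \frac{\left(5 + 4\right) + 4}{2} = -2 + \frac{9 + 4}{2} = -2 + \frac{1}{2} \cdot 13 = -2 + \frac{13}{2} = \frac{9}{2}$)
$17 \left(38 - 45\right) + r{\left(-6,11 \right)} = 17 \left(38 - 45\right) + \frac{9}{2} = 17 \left(-7\right) + \frac{9}{2} = -119 + \frac{9}{2} = - \frac{229}{2}$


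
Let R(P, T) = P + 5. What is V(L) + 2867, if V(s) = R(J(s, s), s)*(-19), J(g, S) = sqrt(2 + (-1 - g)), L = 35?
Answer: 2772 - 19*I*sqrt(34) ≈ 2772.0 - 110.79*I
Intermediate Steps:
J(g, S) = sqrt(1 - g)
R(P, T) = 5 + P
V(s) = -95 - 19*sqrt(1 - s) (V(s) = (5 + sqrt(1 - s))*(-19) = -95 - 19*sqrt(1 - s))
V(L) + 2867 = (-95 - 19*sqrt(1 - 1*35)) + 2867 = (-95 - 19*sqrt(1 - 35)) + 2867 = (-95 - 19*I*sqrt(34)) + 2867 = 2772 - 19*I*sqrt(34)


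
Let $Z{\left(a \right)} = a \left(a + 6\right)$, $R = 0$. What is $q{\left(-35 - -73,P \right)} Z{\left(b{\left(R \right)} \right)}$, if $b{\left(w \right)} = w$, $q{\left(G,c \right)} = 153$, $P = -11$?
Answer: $0$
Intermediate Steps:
$Z{\left(a \right)} = a \left(6 + a\right)$
$q{\left(-35 - -73,P \right)} Z{\left(b{\left(R \right)} \right)} = 153 \cdot 0 \left(6 + 0\right) = 153 \cdot 0 \cdot 6 = 153 \cdot 0 = 0$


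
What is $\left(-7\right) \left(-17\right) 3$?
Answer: $357$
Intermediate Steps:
$\left(-7\right) \left(-17\right) 3 = 119 \cdot 3 = 357$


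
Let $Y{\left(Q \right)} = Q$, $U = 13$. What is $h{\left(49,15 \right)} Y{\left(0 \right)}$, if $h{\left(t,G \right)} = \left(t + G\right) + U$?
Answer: $0$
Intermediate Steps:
$h{\left(t,G \right)} = 13 + G + t$ ($h{\left(t,G \right)} = \left(t + G\right) + 13 = \left(G + t\right) + 13 = 13 + G + t$)
$h{\left(49,15 \right)} Y{\left(0 \right)} = \left(13 + 15 + 49\right) 0 = 77 \cdot 0 = 0$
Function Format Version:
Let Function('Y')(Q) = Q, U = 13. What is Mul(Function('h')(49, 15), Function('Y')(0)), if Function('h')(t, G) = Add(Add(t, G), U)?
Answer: 0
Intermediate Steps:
Function('h')(t, G) = Add(13, G, t) (Function('h')(t, G) = Add(Add(t, G), 13) = Add(Add(G, t), 13) = Add(13, G, t))
Mul(Function('h')(49, 15), Function('Y')(0)) = Mul(Add(13, 15, 49), 0) = Mul(77, 0) = 0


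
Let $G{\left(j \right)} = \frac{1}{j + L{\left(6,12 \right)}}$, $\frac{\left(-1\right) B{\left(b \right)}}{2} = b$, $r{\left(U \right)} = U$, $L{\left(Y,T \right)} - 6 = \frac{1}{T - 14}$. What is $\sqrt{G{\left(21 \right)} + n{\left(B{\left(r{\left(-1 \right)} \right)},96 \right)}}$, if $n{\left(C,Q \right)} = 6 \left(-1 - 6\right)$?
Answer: $\frac{4 i \sqrt{7367}}{53} \approx 6.4778 i$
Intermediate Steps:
$L{\left(Y,T \right)} = 6 + \frac{1}{-14 + T}$ ($L{\left(Y,T \right)} = 6 + \frac{1}{T - 14} = 6 + \frac{1}{-14 + T}$)
$B{\left(b \right)} = - 2 b$
$n{\left(C,Q \right)} = -42$ ($n{\left(C,Q \right)} = 6 \left(-7\right) = -42$)
$G{\left(j \right)} = \frac{1}{\frac{11}{2} + j}$ ($G{\left(j \right)} = \frac{1}{j + \frac{-83 + 6 \cdot 12}{-14 + 12}} = \frac{1}{j + \frac{-83 + 72}{-2}} = \frac{1}{j - - \frac{11}{2}} = \frac{1}{j + \frac{11}{2}} = \frac{1}{\frac{11}{2} + j}$)
$\sqrt{G{\left(21 \right)} + n{\left(B{\left(r{\left(-1 \right)} \right)},96 \right)}} = \sqrt{\frac{2}{11 + 2 \cdot 21} - 42} = \sqrt{\frac{2}{11 + 42} - 42} = \sqrt{\frac{2}{53} - 42} = \sqrt{- \frac{2224}{53}} = \frac{4 i \sqrt{7367}}{53}$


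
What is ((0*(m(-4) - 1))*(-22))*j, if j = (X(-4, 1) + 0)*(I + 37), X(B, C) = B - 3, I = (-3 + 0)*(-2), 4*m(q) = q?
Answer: 0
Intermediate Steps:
m(q) = q/4
I = 6 (I = -3*(-2) = 6)
X(B, C) = -3 + B
j = -301 (j = ((-3 - 4) + 0)*(6 + 37) = (-7 + 0)*43 = -7*43 = -301)
((0*(m(-4) - 1))*(-22))*j = ((0*((1/4)*(-4) - 1))*(-22))*(-301) = ((0*(-1 - 1))*(-22))*(-301) = ((0*(-2))*(-22))*(-301) = (0*(-22))*(-301) = 0*(-301) = 0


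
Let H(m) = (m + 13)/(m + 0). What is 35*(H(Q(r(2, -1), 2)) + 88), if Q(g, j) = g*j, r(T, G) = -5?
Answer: 6139/2 ≈ 3069.5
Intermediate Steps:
H(m) = (13 + m)/m
35*(H(Q(r(2, -1), 2)) + 88) = 35*((13 - 5*2)/((-5*2)) + 88) = 35*((13 - 10)/(-10) + 88) = 35*(-1/10*3 + 88) = 35*(-3/10 + 88) = 35*(877/10) = 6139/2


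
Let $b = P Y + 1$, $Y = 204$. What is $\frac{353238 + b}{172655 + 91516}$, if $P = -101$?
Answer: $\frac{332635}{264171} \approx 1.2592$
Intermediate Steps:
$b = -20603$ ($b = \left(-101\right) 204 + 1 = -20604 + 1 = -20603$)
$\frac{353238 + b}{172655 + 91516} = \frac{353238 - 20603}{172655 + 91516} = \frac{332635}{264171}$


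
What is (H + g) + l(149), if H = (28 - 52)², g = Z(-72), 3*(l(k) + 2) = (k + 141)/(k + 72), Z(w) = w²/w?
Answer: 333116/663 ≈ 502.44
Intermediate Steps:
Z(w) = w
l(k) = -2 + (141 + k)/(3*(72 + k)) (l(k) = -2 + ((k + 141)/(k + 72))/3 = -2 + ((141 + k)/(72 + k))/3 = -2 + (141 + k)/(3*(72 + k)))
g = -72
H = 576 (H = (-24)² = 576)
(H + g) + l(149) = (576 - 72) + (-291 - 5*149)/(3*(72 + 149)) = 504 + (⅓)*(-291 - 745)/221 = 504 + (⅓)*(1/221)*(-1036) = 504 - 1036/663 = 333116/663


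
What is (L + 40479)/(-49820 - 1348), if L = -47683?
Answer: 1801/12792 ≈ 0.14079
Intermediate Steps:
(L + 40479)/(-49820 - 1348) = (-47683 + 40479)/(-49820 - 1348) = -7204/(-51168) = -7204*(-1/51168) = 1801/12792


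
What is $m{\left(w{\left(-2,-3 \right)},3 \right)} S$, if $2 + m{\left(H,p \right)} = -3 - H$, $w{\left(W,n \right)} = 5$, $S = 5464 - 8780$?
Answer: $33160$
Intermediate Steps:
$S = -3316$ ($S = 5464 - 8780 = -3316$)
$m{\left(H,p \right)} = -5 - H$ ($m{\left(H,p \right)} = -2 - \left(3 + H\right) = -5 - H$)
$m{\left(w{\left(-2,-3 \right)},3 \right)} S = \left(-5 - 5\right) \left(-3316\right) = \left(-10\right) \left(-3316\right) = 33160$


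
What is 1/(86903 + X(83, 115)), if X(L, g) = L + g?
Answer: 1/87101 ≈ 1.1481e-5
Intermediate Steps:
1/(86903 + X(83, 115)) = 1/(86903 + (83 + 115)) = 1/(86903 + 198) = 1/87101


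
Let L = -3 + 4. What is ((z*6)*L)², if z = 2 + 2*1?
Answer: 576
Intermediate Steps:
L = 1
z = 4 (z = 2 + 2 = 4)
((z*6)*L)² = ((4*6)*1)² = (24*1)² = 24² = 576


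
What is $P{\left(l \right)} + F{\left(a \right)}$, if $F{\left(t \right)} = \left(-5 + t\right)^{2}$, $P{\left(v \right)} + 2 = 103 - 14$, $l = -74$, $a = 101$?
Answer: $9303$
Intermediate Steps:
$P{\left(v \right)} = 87$ ($P{\left(v \right)} = -2 + \left(103 - 14\right) = -2 + 89 = 87$)
$P{\left(l \right)} + F{\left(a \right)} = 87 + \left(-5 + 101\right)^{2} = 87 + 96^{2} = 87 + 9216 = 9303$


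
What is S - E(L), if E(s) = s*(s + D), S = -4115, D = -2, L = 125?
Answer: -19490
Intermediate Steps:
E(s) = s*(-2 + s) (E(s) = s*(s - 2) = s*(-2 + s))
S - E(L) = -4115 - 125*(-2 + 125) = -4115 - 125*123 = -4115 - 1*15375 = -4115 - 15375 = -19490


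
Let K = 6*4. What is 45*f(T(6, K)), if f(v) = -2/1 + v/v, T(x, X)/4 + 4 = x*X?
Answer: -45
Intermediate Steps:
K = 24
T(x, X) = -16 + 4*X*x (T(x, X) = -16 + 4*(x*X) = -16 + 4*(X*x) = -16 + 4*X*x)
f(v) = -1 (f(v) = -2*1 + 1 = -2 + 1 = -1)
45*f(T(6, K)) = 45*(-1) = -45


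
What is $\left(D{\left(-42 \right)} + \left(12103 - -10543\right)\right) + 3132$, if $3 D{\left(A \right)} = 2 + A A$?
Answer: $\frac{79100}{3} \approx 26367.0$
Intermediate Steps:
$D{\left(A \right)} = \frac{2}{3} + \frac{A^{2}}{3}$ ($D{\left(A \right)} = \frac{2 + A A}{3} = \frac{2 + A^{2}}{3} = \frac{2}{3} + \frac{A^{2}}{3}$)
$\left(D{\left(-42 \right)} + \left(12103 - -10543\right)\right) + 3132 = \left(\left(\frac{2}{3} + \frac{\left(-42\right)^{2}}{3}\right) + \left(12103 - -10543\right)\right) + 3132 = \left(\left(\frac{2}{3} + \frac{1}{3} \cdot 1764\right) + \left(12103 + 10543\right)\right) + 3132 = \left(\left(\frac{2}{3} + 588\right) + 22646\right) + 3132 = \left(\frac{1766}{3} + 22646\right) + 3132 = \frac{69704}{3} + 3132 = \frac{79100}{3}$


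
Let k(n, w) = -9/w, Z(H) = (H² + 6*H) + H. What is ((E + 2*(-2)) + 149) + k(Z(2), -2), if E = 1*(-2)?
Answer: 295/2 ≈ 147.50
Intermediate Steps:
E = -2
Z(H) = H² + 7*H
((E + 2*(-2)) + 149) + k(Z(2), -2) = ((-2 + 2*(-2)) + 149) - 9/(-2) = ((-2 - 4) + 149) - 9*(-½) = (-6 + 149) + 9/2 = 143 + 9/2 = 295/2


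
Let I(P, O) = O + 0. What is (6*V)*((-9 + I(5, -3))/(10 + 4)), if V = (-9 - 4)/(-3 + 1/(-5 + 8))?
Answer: -351/14 ≈ -25.071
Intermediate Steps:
I(P, O) = O
V = 39/8 (V = -13/(-3 + 1/3) = -13/(-3 + ⅓) = -13/(-8/3) = -13*(-3/8) = 39/8 ≈ 4.8750)
(6*V)*((-9 + I(5, -3))/(10 + 4)) = (6*(39/8))*((-9 - 3)/(10 + 4)) = 117*(-12/14)/4 = 117*(-12*1/14)/4 = (117/4)*(-6/7) = -351/14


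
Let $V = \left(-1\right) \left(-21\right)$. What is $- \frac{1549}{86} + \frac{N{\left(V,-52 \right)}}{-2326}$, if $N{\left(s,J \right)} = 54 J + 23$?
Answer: $- \frac{840866}{50009} \approx -16.814$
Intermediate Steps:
$V = 21$
$N{\left(s,J \right)} = 23 + 54 J$
$- \frac{1549}{86} + \frac{N{\left(V,-52 \right)}}{-2326} = - \frac{1549}{86} + \frac{23 + 54 \left(-52\right)}{-2326} = \left(-1549\right) \frac{1}{86} + \left(23 - 2808\right) \left(- \frac{1}{2326}\right) = - \frac{1549}{86} - - \frac{2785}{2326} = - \frac{1549}{86} + \frac{2785}{2326} = - \frac{840866}{50009}$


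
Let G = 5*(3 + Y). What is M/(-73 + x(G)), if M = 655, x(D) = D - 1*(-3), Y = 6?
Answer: -131/5 ≈ -26.200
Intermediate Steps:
G = 45 (G = 5*(3 + 6) = 5*9 = 45)
x(D) = 3 + D (x(D) = D + 3 = 3 + D)
M/(-73 + x(G)) = 655/(-73 + (3 + 45)) = 655/(-73 + 48) = 655/(-25) = -1/25*655 = -131/5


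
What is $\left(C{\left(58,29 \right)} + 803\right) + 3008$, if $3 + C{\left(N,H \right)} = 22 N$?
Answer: $5084$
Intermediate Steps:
$C{\left(N,H \right)} = -3 + 22 N$
$\left(C{\left(58,29 \right)} + 803\right) + 3008 = \left(\left(-3 + 22 \cdot 58\right) + 803\right) + 3008 = \left(\left(-3 + 1276\right) + 803\right) + 3008 = \left(1273 + 803\right) + 3008 = 2076 + 3008 = 5084$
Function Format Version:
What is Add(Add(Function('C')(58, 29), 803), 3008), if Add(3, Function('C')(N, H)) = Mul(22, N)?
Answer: 5084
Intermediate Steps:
Function('C')(N, H) = Add(-3, Mul(22, N))
Add(Add(Function('C')(58, 29), 803), 3008) = Add(Add(Add(-3, Mul(22, 58)), 803), 3008) = Add(Add(Add(-3, 1276), 803), 3008) = Add(Add(1273, 803), 3008) = Add(2076, 3008) = 5084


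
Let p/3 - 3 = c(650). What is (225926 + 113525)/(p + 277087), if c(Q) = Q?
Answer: 339451/279046 ≈ 1.2165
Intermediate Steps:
p = 1959 (p = 9 + 3*650 = 9 + 1950 = 1959)
(225926 + 113525)/(p + 277087) = (225926 + 113525)/(1959 + 277087) = 339451/279046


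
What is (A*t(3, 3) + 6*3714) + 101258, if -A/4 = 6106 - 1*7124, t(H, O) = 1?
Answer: 127614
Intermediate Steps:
A = 4072 (A = -4*(6106 - 1*7124) = -4*(6106 - 7124) = -4*(-1018) = 4072)
(A*t(3, 3) + 6*3714) + 101258 = (4072*1 + 6*3714) + 101258 = (4072 + 22284) + 101258 = 26356 + 101258 = 127614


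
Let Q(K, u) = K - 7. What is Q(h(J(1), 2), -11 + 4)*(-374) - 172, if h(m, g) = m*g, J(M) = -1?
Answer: 3194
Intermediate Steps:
h(m, g) = g*m
Q(K, u) = -7 + K
Q(h(J(1), 2), -11 + 4)*(-374) - 172 = (-7 + 2*(-1))*(-374) - 172 = (-7 - 2)*(-374) - 172 = -9*(-374) - 172 = 3366 - 172 = 3194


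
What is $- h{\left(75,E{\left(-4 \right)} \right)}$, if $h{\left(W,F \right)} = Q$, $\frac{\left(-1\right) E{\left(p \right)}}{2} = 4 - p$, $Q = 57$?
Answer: $-57$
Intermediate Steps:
$E{\left(p \right)} = -8 + 2 p$ ($E{\left(p \right)} = - 2 \left(4 - p\right) = -8 + 2 p$)
$h{\left(W,F \right)} = 57$
$- h{\left(75,E{\left(-4 \right)} \right)} = \left(-1\right) 57 = -57$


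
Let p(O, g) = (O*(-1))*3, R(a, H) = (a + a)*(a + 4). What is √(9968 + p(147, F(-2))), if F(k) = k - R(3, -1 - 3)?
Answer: √9527 ≈ 97.606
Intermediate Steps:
R(a, H) = 2*a*(4 + a) (R(a, H) = (2*a)*(4 + a) = 2*a*(4 + a))
F(k) = -42 + k (F(k) = k - 2*3*(4 + 3) = k - 2*3*7 = k - 1*42 = k - 42 = -42 + k)
p(O, g) = -3*O (p(O, g) = -O*3 = -3*O)
√(9968 + p(147, F(-2))) = √(9968 - 3*147) = √(9968 - 441) = √9527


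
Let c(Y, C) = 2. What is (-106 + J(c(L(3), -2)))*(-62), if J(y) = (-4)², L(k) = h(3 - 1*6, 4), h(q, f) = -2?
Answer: 5580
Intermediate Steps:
L(k) = -2
J(y) = 16
(-106 + J(c(L(3), -2)))*(-62) = (-106 + 16)*(-62) = -90*(-62) = 5580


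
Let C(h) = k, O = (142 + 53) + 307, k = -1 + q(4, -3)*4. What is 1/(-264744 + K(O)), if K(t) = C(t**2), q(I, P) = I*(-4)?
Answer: -1/264809 ≈ -3.7763e-6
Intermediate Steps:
q(I, P) = -4*I
k = -65 (k = -1 - 4*4*4 = -1 - 16*4 = -1 - 64 = -65)
O = 502 (O = 195 + 307 = 502)
C(h) = -65
K(t) = -65
1/(-264744 + K(O)) = 1/(-264744 - 65) = 1/(-264809) = -1/264809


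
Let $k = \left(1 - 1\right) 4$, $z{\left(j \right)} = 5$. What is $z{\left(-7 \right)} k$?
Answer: $0$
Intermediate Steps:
$k = 0$ ($k = 0 \cdot 4 = 0$)
$z{\left(-7 \right)} k = 5 \cdot 0 = 0$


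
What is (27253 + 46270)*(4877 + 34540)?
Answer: 2898056091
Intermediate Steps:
(27253 + 46270)*(4877 + 34540) = 73523*39417 = 2898056091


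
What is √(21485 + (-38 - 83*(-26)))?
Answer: √23605 ≈ 153.64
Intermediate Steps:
√(21485 + (-38 - 83*(-26))) = √(21485 + (-38 + 2158)) = √(21485 + 2120) = √23605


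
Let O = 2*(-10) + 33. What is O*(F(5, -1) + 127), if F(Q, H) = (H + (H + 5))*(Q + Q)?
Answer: 2041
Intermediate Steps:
O = 13 (O = -20 + 33 = 13)
F(Q, H) = 2*Q*(5 + 2*H) (F(Q, H) = (H + (5 + H))*(2*Q) = (5 + 2*H)*(2*Q) = 2*Q*(5 + 2*H))
O*(F(5, -1) + 127) = 13*(2*5*(5 + 2*(-1)) + 127) = 13*(2*5*(5 - 2) + 127) = 13*(2*5*3 + 127) = 13*(30 + 127) = 13*157 = 2041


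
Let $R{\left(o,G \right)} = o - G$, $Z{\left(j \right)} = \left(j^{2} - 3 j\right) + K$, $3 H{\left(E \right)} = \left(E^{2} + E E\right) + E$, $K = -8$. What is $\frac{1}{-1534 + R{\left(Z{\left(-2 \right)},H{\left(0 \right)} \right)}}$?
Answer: $- \frac{1}{1532} \approx -0.00065274$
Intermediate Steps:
$H{\left(E \right)} = \frac{E}{3} + \frac{2 E^{2}}{3}$ ($H{\left(E \right)} = \frac{\left(E^{2} + E E\right) + E}{3} = \frac{\left(E^{2} + E^{2}\right) + E}{3} = \frac{2 E^{2} + E}{3} = \frac{E + 2 E^{2}}{3} = \frac{E}{3} + \frac{2 E^{2}}{3}$)
$Z{\left(j \right)} = -8 + j^{2} - 3 j$ ($Z{\left(j \right)} = \left(j^{2} - 3 j\right) - 8 = -8 + j^{2} - 3 j$)
$\frac{1}{-1534 + R{\left(Z{\left(-2 \right)},H{\left(0 \right)} \right)}} = \frac{1}{-1534 - \left(-2 + \frac{1}{3} \cdot 0 \left(1 + 2 \cdot 0\right)\right)} = \frac{1}{-1534 + \left(\left(-8 + 4 + 6\right) - \frac{1}{3} \cdot 0 \left(1 + 0\right)\right)} = \frac{1}{-1534 + \left(2 - \frac{1}{3} \cdot 0 \cdot 1\right)} = \frac{1}{-1534 + \left(2 - 0\right)} = \frac{1}{-1534 + \left(2 + 0\right)} = \frac{1}{-1534 + 2} = \frac{1}{-1532} = - \frac{1}{1532}$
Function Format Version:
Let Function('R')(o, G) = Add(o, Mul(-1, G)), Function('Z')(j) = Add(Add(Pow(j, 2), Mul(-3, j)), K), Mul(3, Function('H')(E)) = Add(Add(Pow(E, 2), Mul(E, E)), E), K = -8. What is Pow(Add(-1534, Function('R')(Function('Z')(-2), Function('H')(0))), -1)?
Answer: Rational(-1, 1532) ≈ -0.00065274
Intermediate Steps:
Function('H')(E) = Add(Mul(Rational(1, 3), E), Mul(Rational(2, 3), Pow(E, 2))) (Function('H')(E) = Mul(Rational(1, 3), Add(Add(Pow(E, 2), Mul(E, E)), E)) = Mul(Rational(1, 3), Add(Add(Pow(E, 2), Pow(E, 2)), E)) = Mul(Rational(1, 3), Add(Mul(2, Pow(E, 2)), E)) = Mul(Rational(1, 3), Add(E, Mul(2, Pow(E, 2)))) = Add(Mul(Rational(1, 3), E), Mul(Rational(2, 3), Pow(E, 2))))
Function('Z')(j) = Add(-8, Pow(j, 2), Mul(-3, j)) (Function('Z')(j) = Add(Add(Pow(j, 2), Mul(-3, j)), -8) = Add(-8, Pow(j, 2), Mul(-3, j)))
Pow(Add(-1534, Function('R')(Function('Z')(-2), Function('H')(0))), -1) = Pow(Add(-1534, Add(Add(-8, Pow(-2, 2), Mul(-3, -2)), Mul(-1, Mul(Rational(1, 3), 0, Add(1, Mul(2, 0)))))), -1) = Pow(Add(-1534, Add(Add(-8, 4, 6), Mul(-1, Mul(Rational(1, 3), 0, Add(1, 0))))), -1) = Pow(Add(-1534, Add(2, Mul(-1, Mul(Rational(1, 3), 0, 1)))), -1) = Pow(Add(-1534, Add(2, Mul(-1, 0))), -1) = Pow(Add(-1534, Add(2, 0)), -1) = Pow(Add(-1534, 2), -1) = Pow(-1532, -1) = Rational(-1, 1532)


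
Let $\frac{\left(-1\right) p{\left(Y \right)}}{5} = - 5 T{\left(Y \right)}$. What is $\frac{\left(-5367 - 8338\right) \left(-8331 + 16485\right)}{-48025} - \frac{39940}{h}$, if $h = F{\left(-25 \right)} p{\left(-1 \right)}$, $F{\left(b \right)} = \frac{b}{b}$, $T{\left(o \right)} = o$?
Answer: $\frac{37695062}{9605} \approx 3924.5$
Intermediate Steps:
$F{\left(b \right)} = 1$
$p{\left(Y \right)} = 25 Y$ ($p{\left(Y \right)} = - 5 \left(- 5 Y\right) = 25 Y$)
$h = -25$ ($h = 1 \cdot 25 \left(-1\right) = 1 \left(-25\right) = -25$)
$\frac{\left(-5367 - 8338\right) \left(-8331 + 16485\right)}{-48025} - \frac{39940}{h} = \frac{\left(-5367 - 8338\right) \left(-8331 + 16485\right)}{-48025} - \frac{39940}{-25} = \left(-13705\right) 8154 \left(- \frac{1}{48025}\right) - - \frac{7988}{5} = \left(-111750570\right) \left(- \frac{1}{48025}\right) + \frac{7988}{5} = \frac{22350114}{9605} + \frac{7988}{5} = \frac{37695062}{9605}$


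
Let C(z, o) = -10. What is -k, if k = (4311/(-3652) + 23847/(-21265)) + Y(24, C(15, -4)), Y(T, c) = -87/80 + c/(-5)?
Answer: 431592439/310639120 ≈ 1.3894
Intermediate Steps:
Y(T, c) = -87/80 - c/5 (Y(T, c) = -87*1/80 + c*(-1/5) = -87/80 - c/5)
k = -431592439/310639120 (k = (4311/(-3652) + 23847/(-21265)) + (-87/80 - 1/5*(-10)) = (4311*(-1/3652) + 23847*(-1/21265)) + (-87/80 + 2) = (-4311/3652 - 23847/21265) + 73/80 = -178762659/77659780 + 73/80 = -431592439/310639120 ≈ -1.3894)
-k = -1*(-431592439/310639120) = 431592439/310639120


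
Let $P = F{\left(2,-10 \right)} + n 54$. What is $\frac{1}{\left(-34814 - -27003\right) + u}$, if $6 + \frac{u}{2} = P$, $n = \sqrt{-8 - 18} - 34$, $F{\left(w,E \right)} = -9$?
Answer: $- \frac{11513}{132852433} - \frac{108 i \sqrt{26}}{132852433} \approx -8.666 \cdot 10^{-5} - 4.1452 \cdot 10^{-6} i$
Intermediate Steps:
$n = -34 + i \sqrt{26}$ ($n = \sqrt{-26} - 34 = i \sqrt{26} - 34 = -34 + i \sqrt{26} \approx -34.0 + 5.099 i$)
$P = -1845 + 54 i \sqrt{26}$ ($P = -9 + \left(-34 + i \sqrt{26}\right) 54 = -9 - \left(1836 - 54 i \sqrt{26}\right) = -1845 + 54 i \sqrt{26} \approx -1845.0 + 275.35 i$)
$u = -3702 + 108 i \sqrt{26}$ ($u = -12 + 2 \left(-1845 + 54 i \sqrt{26}\right) = -12 - \left(3690 - 108 i \sqrt{26}\right) = -3702 + 108 i \sqrt{26} \approx -3702.0 + 550.69 i$)
$\frac{1}{\left(-34814 - -27003\right) + u} = \frac{1}{\left(-34814 - -27003\right) - \left(3702 - 108 i \sqrt{26}\right)} = \frac{1}{\left(-34814 + 27003\right) - \left(3702 - 108 i \sqrt{26}\right)} = \frac{1}{-7811 - \left(3702 - 108 i \sqrt{26}\right)} = \frac{1}{-11513 + 108 i \sqrt{26}}$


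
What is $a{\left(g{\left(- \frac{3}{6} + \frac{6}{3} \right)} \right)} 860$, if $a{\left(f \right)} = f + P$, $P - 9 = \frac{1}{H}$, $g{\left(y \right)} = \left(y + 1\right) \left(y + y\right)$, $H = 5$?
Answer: $14362$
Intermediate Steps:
$g{\left(y \right)} = 2 y \left(1 + y\right)$ ($g{\left(y \right)} = \left(1 + y\right) 2 y = 2 y \left(1 + y\right)$)
$P = \frac{46}{5}$ ($P = 9 + \frac{1}{5} = \frac{46}{5} \approx 9.2$)
$a{\left(f \right)} = \frac{46}{5} + f$ ($a{\left(f \right)} = f + \frac{46}{5} = \frac{46}{5} + f$)
$a{\left(g{\left(- \frac{3}{6} + \frac{6}{3} \right)} \right)} 860 = \left(\frac{46}{5} + 2 \left(- \frac{3}{6} + \frac{6}{3}\right) \left(1 + \left(- \frac{3}{6} + \frac{6}{3}\right)\right)\right) 860 = \left(\frac{46}{5} + 2 \left(\left(-3\right) \frac{1}{6} + 6 \cdot \frac{1}{3}\right) \left(1 + \left(\left(-3\right) \frac{1}{6} + 6 \cdot \frac{1}{3}\right)\right)\right) 860 = \left(\frac{46}{5} + 2 \left(- \frac{1}{2} + 2\right) \left(1 + \left(- \frac{1}{2} + 2\right)\right)\right) 860 = \left(\frac{46}{5} + 2 \cdot \frac{3}{2} \left(1 + \frac{3}{2}\right)\right) 860 = \left(\frac{46}{5} + 2 \cdot \frac{3}{2} \cdot \frac{5}{2}\right) 860 = \left(\frac{46}{5} + \frac{15}{2}\right) 860 = \frac{167}{10} \cdot 860 = 14362$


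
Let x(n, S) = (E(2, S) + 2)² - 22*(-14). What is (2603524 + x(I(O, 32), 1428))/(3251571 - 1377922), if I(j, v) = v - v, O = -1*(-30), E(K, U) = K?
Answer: 2603848/1873649 ≈ 1.3897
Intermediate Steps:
O = 30
I(j, v) = 0
x(n, S) = 324 (x(n, S) = (2 + 2)² - 22*(-14) = 4² + 308 = 16 + 308 = 324)
(2603524 + x(I(O, 32), 1428))/(3251571 - 1377922) = (2603524 + 324)/(3251571 - 1377922) = 2603848/1873649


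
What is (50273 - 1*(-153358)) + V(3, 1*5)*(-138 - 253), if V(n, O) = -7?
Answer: 206368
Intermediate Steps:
(50273 - 1*(-153358)) + V(3, 1*5)*(-138 - 253) = (50273 - 1*(-153358)) - 7*(-138 - 253) = (50273 + 153358) - 7*(-391) = 203631 + 2737 = 206368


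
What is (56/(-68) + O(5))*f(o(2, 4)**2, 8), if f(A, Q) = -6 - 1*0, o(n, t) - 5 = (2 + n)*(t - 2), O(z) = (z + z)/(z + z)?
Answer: -18/17 ≈ -1.0588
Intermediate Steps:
O(z) = 1 (O(z) = (2*z)/((2*z)) = (2*z)*(1/(2*z)) = 1)
o(n, t) = 5 + (-2 + t)*(2 + n) (o(n, t) = 5 + (2 + n)*(t - 2) = 5 + (2 + n)*(-2 + t) = 5 + (-2 + t)*(2 + n))
f(A, Q) = -6 (f(A, Q) = -6 + 0 = -6)
(56/(-68) + O(5))*f(o(2, 4)**2, 8) = (56/(-68) + 1)*(-6) = (56*(-1/68) + 1)*(-6) = (-14/17 + 1)*(-6) = (3/17)*(-6) = -18/17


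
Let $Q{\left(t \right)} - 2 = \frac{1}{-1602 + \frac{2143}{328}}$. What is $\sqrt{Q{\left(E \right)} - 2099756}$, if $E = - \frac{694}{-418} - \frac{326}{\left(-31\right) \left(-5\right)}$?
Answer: $\frac{i \sqrt{575031273008538290}}{523313} \approx 1449.1 i$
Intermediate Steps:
$E = - \frac{14349}{32395}$ ($E = \left(-694\right) \left(- \frac{1}{418}\right) - \frac{326}{155} = \frac{347}{209} - \frac{326}{155} = - \frac{14349}{32395} \approx -0.44294$)
$Q{\left(t \right)} = \frac{1046298}{523313}$ ($Q{\left(t \right)} = 2 + \frac{1}{-1602 + \frac{2143}{328}} = 2 + \frac{1}{- \frac{523313}{328}} = 2 - \frac{328}{523313} = \frac{1046298}{523313}$)
$\sqrt{Q{\left(E \right)} - 2099756} = \sqrt{\frac{1046298}{523313} - 2099756} = \sqrt{- \frac{1098828565330}{523313}} = \frac{i \sqrt{575031273008538290}}{523313}$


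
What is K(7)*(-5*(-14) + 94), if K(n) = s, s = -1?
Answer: -164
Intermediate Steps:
K(n) = -1
K(7)*(-5*(-14) + 94) = -(-5*(-14) + 94) = -(70 + 94) = -1*164 = -164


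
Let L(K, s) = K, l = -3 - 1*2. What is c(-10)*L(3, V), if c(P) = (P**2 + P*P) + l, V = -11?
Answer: 585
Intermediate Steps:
l = -5 (l = -3 - 2 = -5)
c(P) = -5 + 2*P**2 (c(P) = (P**2 + P*P) - 5 = (P**2 + P**2) - 5 = 2*P**2 - 5 = -5 + 2*P**2)
c(-10)*L(3, V) = (-5 + 2*(-10)**2)*3 = (-5 + 2*100)*3 = (-5 + 200)*3 = 195*3 = 585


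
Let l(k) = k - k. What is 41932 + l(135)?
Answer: 41932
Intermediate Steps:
l(k) = 0
41932 + l(135) = 41932 + 0 = 41932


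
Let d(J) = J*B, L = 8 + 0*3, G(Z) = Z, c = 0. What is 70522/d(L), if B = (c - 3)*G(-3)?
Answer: 35261/36 ≈ 979.47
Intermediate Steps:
B = 9 (B = (0 - 3)*(-3) = -3*(-3) = 9)
L = 8 (L = 8 + 0 = 8)
d(J) = 9*J (d(J) = J*9 = 9*J)
70522/d(L) = 70522/((9*8)) = 70522/72 = 70522*(1/72) = 35261/36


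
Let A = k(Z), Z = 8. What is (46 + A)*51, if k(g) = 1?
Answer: 2397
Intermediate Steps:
A = 1
(46 + A)*51 = (46 + 1)*51 = 47*51 = 2397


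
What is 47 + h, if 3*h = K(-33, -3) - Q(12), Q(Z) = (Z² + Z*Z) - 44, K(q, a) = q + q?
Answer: -169/3 ≈ -56.333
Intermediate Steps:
K(q, a) = 2*q
Q(Z) = -44 + 2*Z² (Q(Z) = (Z² + Z²) - 44 = 2*Z² - 44 = -44 + 2*Z²)
h = -310/3 (h = (2*(-33) - (-44 + 2*12²))/3 = (-66 - (-44 + 2*144))/3 = (-66 - (-44 + 288))/3 = (-66 - 1*244)/3 = (-66 - 244)/3 = (⅓)*(-310) = -310/3 ≈ -103.33)
47 + h = 47 - 310/3 = -169/3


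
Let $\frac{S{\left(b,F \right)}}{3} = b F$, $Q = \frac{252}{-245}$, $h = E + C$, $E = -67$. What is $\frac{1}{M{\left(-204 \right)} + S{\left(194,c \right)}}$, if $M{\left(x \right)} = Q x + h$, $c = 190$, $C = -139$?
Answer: $\frac{35}{3870434} \approx 9.0429 \cdot 10^{-6}$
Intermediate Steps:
$h = -206$ ($h = -67 - 139 = -206$)
$Q = - \frac{36}{35}$ ($Q = 252 \left(- \frac{1}{245}\right) = - \frac{36}{35} \approx -1.0286$)
$S{\left(b,F \right)} = 3 F b$ ($S{\left(b,F \right)} = 3 b F = 3 F b$)
$M{\left(x \right)} = -206 - \frac{36 x}{35}$ ($M{\left(x \right)} = - \frac{36 x}{35} - 206 = -206 - \frac{36 x}{35}$)
$\frac{1}{M{\left(-204 \right)} + S{\left(194,c \right)}} = \frac{1}{\left(-206 - - \frac{7344}{35}\right) + 3 \cdot 190 \cdot 194} = \frac{1}{\left(-206 + \frac{7344}{35}\right) + 110580} = \frac{1}{\frac{134}{35} + 110580} = \frac{1}{\frac{3870434}{35}} = \frac{35}{3870434}$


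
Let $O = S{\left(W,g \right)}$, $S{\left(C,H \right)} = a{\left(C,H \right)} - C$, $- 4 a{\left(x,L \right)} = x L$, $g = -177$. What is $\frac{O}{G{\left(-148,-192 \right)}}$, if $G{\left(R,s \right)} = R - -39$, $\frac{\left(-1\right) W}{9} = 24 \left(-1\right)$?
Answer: $- \frac{9342}{109} \approx -85.706$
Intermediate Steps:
$a{\left(x,L \right)} = - \frac{L x}{4}$ ($a{\left(x,L \right)} = - \frac{x L}{4} = - \frac{L x}{4}$)
$W = 216$ ($W = - 9 \cdot 24 \left(-1\right) = \left(-9\right) \left(-24\right) = 216$)
$S{\left(C,H \right)} = - C - \frac{C H}{4}$ ($S{\left(C,H \right)} = - \frac{H C}{4} - C = - \frac{C H}{4} - C = - C - \frac{C H}{4}$)
$G{\left(R,s \right)} = 39 + R$ ($G{\left(R,s \right)} = R + 39 = 39 + R$)
$O = 9342$ ($O = \frac{1}{4} \cdot 216 \left(-4 - -177\right) = \frac{1}{4} \cdot 216 \left(-4 + 177\right) = \frac{1}{4} \cdot 216 \cdot 173 = 9342$)
$\frac{O}{G{\left(-148,-192 \right)}} = \frac{9342}{39 - 148} = \frac{9342}{-109} = 9342 \left(- \frac{1}{109}\right) = - \frac{9342}{109}$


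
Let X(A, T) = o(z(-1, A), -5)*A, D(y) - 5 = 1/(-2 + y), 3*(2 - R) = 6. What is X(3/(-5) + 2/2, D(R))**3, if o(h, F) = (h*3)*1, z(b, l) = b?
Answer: -216/125 ≈ -1.7280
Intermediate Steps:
R = 0 (R = 2 - 1/3*6 = 2 - 2 = 0)
D(y) = 5 + 1/(-2 + y)
o(h, F) = 3*h (o(h, F) = (3*h)*1 = 3*h)
X(A, T) = -3*A (X(A, T) = (3*(-1))*A = -3*A)
X(3/(-5) + 2/2, D(R))**3 = (-3*(3/(-5) + 2/2))**3 = (-3*(3*(-1/5) + 2*(1/2)))**3 = (-3*(-3/5 + 1))**3 = (-3*2/5)**3 = (-6/5)**3 = -216/125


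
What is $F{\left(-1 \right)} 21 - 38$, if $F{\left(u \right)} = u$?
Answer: $-59$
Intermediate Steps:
$F{\left(-1 \right)} 21 - 38 = \left(-1\right) 21 - 38 = -21 - 38 = -59$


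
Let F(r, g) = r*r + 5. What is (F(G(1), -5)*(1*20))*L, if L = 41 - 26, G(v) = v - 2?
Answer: 1800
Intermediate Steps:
G(v) = -2 + v
F(r, g) = 5 + r**2 (F(r, g) = r**2 + 5 = 5 + r**2)
L = 15
(F(G(1), -5)*(1*20))*L = ((5 + (-2 + 1)**2)*(1*20))*15 = ((5 + (-1)**2)*20)*15 = ((5 + 1)*20)*15 = (6*20)*15 = 120*15 = 1800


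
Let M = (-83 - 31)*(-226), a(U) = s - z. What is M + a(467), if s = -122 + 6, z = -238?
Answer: 25886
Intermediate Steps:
s = -116
a(U) = 122 (a(U) = -116 - 1*(-238) = -116 + 238 = 122)
M = 25764 (M = -114*(-226) = 25764)
M + a(467) = 25764 + 122 = 25886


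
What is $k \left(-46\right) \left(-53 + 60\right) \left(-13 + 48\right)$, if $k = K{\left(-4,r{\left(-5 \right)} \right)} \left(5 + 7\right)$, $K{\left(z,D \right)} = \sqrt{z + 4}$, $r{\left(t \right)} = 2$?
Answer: $0$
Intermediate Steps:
$K{\left(z,D \right)} = \sqrt{4 + z}$
$k = 0$ ($k = \sqrt{4 - 4} \left(5 + 7\right) = \sqrt{0} \cdot 12 = 0 \cdot 12 = 0$)
$k \left(-46\right) \left(-53 + 60\right) \left(-13 + 48\right) = 0 \left(-46\right) \left(-53 + 60\right) \left(-13 + 48\right) = 0 \cdot 7 \cdot 35 = 0 \cdot 245 = 0$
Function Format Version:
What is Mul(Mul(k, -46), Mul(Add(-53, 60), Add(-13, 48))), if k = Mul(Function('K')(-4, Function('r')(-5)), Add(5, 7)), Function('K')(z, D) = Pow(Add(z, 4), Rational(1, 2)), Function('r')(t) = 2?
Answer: 0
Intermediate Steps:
Function('K')(z, D) = Pow(Add(4, z), Rational(1, 2))
k = 0 (k = Mul(Pow(Add(4, -4), Rational(1, 2)), Add(5, 7)) = Mul(Pow(0, Rational(1, 2)), 12) = Mul(0, 12) = 0)
Mul(Mul(k, -46), Mul(Add(-53, 60), Add(-13, 48))) = Mul(Mul(0, -46), Mul(Add(-53, 60), Add(-13, 48))) = Mul(0, Mul(7, 35)) = Mul(0, 245) = 0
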